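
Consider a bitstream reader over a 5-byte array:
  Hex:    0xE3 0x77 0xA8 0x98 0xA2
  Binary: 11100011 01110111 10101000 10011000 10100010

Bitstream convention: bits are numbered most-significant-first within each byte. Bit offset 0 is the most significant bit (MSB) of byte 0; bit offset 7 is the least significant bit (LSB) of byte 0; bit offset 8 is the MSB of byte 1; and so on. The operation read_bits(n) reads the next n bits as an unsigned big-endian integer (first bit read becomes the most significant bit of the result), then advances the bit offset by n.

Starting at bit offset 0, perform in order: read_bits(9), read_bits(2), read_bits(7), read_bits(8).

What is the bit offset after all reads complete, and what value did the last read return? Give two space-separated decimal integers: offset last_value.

Answer: 26 162

Derivation:
Read 1: bits[0:9] width=9 -> value=454 (bin 111000110); offset now 9 = byte 1 bit 1; 31 bits remain
Read 2: bits[9:11] width=2 -> value=3 (bin 11); offset now 11 = byte 1 bit 3; 29 bits remain
Read 3: bits[11:18] width=7 -> value=94 (bin 1011110); offset now 18 = byte 2 bit 2; 22 bits remain
Read 4: bits[18:26] width=8 -> value=162 (bin 10100010); offset now 26 = byte 3 bit 2; 14 bits remain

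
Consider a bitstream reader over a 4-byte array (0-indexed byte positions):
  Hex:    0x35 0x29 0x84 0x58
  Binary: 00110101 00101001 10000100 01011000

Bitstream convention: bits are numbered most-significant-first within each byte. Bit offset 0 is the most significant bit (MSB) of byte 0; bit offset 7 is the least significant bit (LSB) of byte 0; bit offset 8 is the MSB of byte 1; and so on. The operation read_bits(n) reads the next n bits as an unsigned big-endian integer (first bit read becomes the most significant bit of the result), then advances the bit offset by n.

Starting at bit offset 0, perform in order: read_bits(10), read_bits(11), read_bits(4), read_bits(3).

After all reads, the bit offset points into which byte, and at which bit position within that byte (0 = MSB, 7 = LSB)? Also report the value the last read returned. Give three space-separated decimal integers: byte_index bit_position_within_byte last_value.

Read 1: bits[0:10] width=10 -> value=212 (bin 0011010100); offset now 10 = byte 1 bit 2; 22 bits remain
Read 2: bits[10:21] width=11 -> value=1328 (bin 10100110000); offset now 21 = byte 2 bit 5; 11 bits remain
Read 3: bits[21:25] width=4 -> value=8 (bin 1000); offset now 25 = byte 3 bit 1; 7 bits remain
Read 4: bits[25:28] width=3 -> value=5 (bin 101); offset now 28 = byte 3 bit 4; 4 bits remain

Answer: 3 4 5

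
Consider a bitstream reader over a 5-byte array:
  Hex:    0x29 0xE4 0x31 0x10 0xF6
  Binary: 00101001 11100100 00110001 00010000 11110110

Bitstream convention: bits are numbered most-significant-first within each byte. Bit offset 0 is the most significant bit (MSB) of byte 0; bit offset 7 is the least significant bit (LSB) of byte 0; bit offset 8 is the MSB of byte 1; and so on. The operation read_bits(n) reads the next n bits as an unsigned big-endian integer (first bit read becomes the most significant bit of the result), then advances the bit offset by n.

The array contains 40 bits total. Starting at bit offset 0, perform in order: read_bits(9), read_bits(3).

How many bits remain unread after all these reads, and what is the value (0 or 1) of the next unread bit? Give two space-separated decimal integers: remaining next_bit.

Read 1: bits[0:9] width=9 -> value=83 (bin 001010011); offset now 9 = byte 1 bit 1; 31 bits remain
Read 2: bits[9:12] width=3 -> value=6 (bin 110); offset now 12 = byte 1 bit 4; 28 bits remain

Answer: 28 0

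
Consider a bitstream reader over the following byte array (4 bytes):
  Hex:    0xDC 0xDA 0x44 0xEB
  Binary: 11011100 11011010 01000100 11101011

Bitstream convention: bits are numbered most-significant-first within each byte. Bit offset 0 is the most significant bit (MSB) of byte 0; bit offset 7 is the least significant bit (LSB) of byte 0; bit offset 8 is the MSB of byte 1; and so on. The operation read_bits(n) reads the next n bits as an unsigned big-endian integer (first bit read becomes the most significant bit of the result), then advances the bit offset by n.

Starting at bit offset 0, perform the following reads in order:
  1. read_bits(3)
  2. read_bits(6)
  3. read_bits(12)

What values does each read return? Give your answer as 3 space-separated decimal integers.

Read 1: bits[0:3] width=3 -> value=6 (bin 110); offset now 3 = byte 0 bit 3; 29 bits remain
Read 2: bits[3:9] width=6 -> value=57 (bin 111001); offset now 9 = byte 1 bit 1; 23 bits remain
Read 3: bits[9:21] width=12 -> value=2888 (bin 101101001000); offset now 21 = byte 2 bit 5; 11 bits remain

Answer: 6 57 2888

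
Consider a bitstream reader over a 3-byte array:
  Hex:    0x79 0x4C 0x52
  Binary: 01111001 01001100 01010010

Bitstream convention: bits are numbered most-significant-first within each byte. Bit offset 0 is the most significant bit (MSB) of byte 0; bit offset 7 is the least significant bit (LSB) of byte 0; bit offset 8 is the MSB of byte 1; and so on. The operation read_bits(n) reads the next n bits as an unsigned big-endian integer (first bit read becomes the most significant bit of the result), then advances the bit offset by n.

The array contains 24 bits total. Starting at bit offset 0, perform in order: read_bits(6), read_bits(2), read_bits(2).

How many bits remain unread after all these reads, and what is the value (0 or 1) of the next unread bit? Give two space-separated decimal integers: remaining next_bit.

Answer: 14 0

Derivation:
Read 1: bits[0:6] width=6 -> value=30 (bin 011110); offset now 6 = byte 0 bit 6; 18 bits remain
Read 2: bits[6:8] width=2 -> value=1 (bin 01); offset now 8 = byte 1 bit 0; 16 bits remain
Read 3: bits[8:10] width=2 -> value=1 (bin 01); offset now 10 = byte 1 bit 2; 14 bits remain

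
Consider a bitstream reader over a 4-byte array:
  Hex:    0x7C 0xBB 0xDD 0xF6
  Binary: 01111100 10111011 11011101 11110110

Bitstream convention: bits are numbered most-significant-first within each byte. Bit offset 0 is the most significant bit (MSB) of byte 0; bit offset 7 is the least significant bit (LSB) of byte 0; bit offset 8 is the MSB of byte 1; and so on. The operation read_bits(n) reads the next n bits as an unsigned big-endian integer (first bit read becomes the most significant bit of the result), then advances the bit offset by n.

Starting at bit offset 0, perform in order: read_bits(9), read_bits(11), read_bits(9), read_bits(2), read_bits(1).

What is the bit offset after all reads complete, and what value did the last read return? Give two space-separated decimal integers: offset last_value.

Read 1: bits[0:9] width=9 -> value=249 (bin 011111001); offset now 9 = byte 1 bit 1; 23 bits remain
Read 2: bits[9:20] width=11 -> value=957 (bin 01110111101); offset now 20 = byte 2 bit 4; 12 bits remain
Read 3: bits[20:29] width=9 -> value=446 (bin 110111110); offset now 29 = byte 3 bit 5; 3 bits remain
Read 4: bits[29:31] width=2 -> value=3 (bin 11); offset now 31 = byte 3 bit 7; 1 bits remain
Read 5: bits[31:32] width=1 -> value=0 (bin 0); offset now 32 = byte 4 bit 0; 0 bits remain

Answer: 32 0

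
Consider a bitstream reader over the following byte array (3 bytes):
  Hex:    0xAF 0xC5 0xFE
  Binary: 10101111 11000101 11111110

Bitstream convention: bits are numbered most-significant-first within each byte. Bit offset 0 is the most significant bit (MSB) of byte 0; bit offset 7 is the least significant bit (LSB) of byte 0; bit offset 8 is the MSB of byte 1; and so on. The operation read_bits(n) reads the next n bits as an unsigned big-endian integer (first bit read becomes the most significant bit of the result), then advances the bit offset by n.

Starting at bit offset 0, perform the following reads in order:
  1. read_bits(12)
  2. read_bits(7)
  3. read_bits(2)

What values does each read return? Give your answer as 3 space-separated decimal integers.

Answer: 2812 47 3

Derivation:
Read 1: bits[0:12] width=12 -> value=2812 (bin 101011111100); offset now 12 = byte 1 bit 4; 12 bits remain
Read 2: bits[12:19] width=7 -> value=47 (bin 0101111); offset now 19 = byte 2 bit 3; 5 bits remain
Read 3: bits[19:21] width=2 -> value=3 (bin 11); offset now 21 = byte 2 bit 5; 3 bits remain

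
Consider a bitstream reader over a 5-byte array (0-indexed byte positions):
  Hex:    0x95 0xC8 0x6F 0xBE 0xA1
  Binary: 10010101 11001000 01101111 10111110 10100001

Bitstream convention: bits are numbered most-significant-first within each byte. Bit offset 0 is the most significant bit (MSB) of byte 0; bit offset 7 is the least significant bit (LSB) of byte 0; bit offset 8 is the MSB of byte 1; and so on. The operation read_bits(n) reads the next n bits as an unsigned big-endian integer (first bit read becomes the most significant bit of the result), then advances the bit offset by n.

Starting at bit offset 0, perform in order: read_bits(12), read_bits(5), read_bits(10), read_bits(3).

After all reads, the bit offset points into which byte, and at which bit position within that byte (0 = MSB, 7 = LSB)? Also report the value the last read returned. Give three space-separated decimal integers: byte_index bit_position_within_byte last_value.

Answer: 3 6 7

Derivation:
Read 1: bits[0:12] width=12 -> value=2396 (bin 100101011100); offset now 12 = byte 1 bit 4; 28 bits remain
Read 2: bits[12:17] width=5 -> value=16 (bin 10000); offset now 17 = byte 2 bit 1; 23 bits remain
Read 3: bits[17:27] width=10 -> value=893 (bin 1101111101); offset now 27 = byte 3 bit 3; 13 bits remain
Read 4: bits[27:30] width=3 -> value=7 (bin 111); offset now 30 = byte 3 bit 6; 10 bits remain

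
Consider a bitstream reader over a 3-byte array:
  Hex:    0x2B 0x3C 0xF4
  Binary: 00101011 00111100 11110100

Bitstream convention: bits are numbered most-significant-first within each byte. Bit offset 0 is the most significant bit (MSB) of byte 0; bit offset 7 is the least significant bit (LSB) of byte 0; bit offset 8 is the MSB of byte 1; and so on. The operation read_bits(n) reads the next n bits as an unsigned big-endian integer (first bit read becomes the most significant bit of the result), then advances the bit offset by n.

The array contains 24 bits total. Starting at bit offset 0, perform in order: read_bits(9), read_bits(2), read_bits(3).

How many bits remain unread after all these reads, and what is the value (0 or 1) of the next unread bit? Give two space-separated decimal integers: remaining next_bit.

Answer: 10 0

Derivation:
Read 1: bits[0:9] width=9 -> value=86 (bin 001010110); offset now 9 = byte 1 bit 1; 15 bits remain
Read 2: bits[9:11] width=2 -> value=1 (bin 01); offset now 11 = byte 1 bit 3; 13 bits remain
Read 3: bits[11:14] width=3 -> value=7 (bin 111); offset now 14 = byte 1 bit 6; 10 bits remain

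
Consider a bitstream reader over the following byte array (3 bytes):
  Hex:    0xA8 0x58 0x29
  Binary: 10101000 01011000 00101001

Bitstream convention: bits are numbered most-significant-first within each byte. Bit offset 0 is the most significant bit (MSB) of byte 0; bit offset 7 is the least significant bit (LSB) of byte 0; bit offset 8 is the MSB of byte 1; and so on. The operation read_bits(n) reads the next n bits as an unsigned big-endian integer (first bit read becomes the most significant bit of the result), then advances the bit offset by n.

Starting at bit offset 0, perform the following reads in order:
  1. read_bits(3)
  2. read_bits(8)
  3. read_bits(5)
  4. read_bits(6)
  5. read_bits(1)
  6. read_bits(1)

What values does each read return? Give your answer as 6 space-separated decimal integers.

Answer: 5 66 24 10 0 1

Derivation:
Read 1: bits[0:3] width=3 -> value=5 (bin 101); offset now 3 = byte 0 bit 3; 21 bits remain
Read 2: bits[3:11] width=8 -> value=66 (bin 01000010); offset now 11 = byte 1 bit 3; 13 bits remain
Read 3: bits[11:16] width=5 -> value=24 (bin 11000); offset now 16 = byte 2 bit 0; 8 bits remain
Read 4: bits[16:22] width=6 -> value=10 (bin 001010); offset now 22 = byte 2 bit 6; 2 bits remain
Read 5: bits[22:23] width=1 -> value=0 (bin 0); offset now 23 = byte 2 bit 7; 1 bits remain
Read 6: bits[23:24] width=1 -> value=1 (bin 1); offset now 24 = byte 3 bit 0; 0 bits remain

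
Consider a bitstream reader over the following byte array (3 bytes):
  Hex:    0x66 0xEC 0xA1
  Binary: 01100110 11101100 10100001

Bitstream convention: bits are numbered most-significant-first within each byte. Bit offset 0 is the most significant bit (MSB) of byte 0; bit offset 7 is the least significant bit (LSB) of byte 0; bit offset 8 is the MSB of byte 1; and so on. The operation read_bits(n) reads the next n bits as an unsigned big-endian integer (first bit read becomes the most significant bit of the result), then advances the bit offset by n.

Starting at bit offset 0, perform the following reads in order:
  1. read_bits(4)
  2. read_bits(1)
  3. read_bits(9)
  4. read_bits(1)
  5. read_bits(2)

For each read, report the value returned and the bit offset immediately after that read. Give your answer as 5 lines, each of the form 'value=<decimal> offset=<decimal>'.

Read 1: bits[0:4] width=4 -> value=6 (bin 0110); offset now 4 = byte 0 bit 4; 20 bits remain
Read 2: bits[4:5] width=1 -> value=0 (bin 0); offset now 5 = byte 0 bit 5; 19 bits remain
Read 3: bits[5:14] width=9 -> value=443 (bin 110111011); offset now 14 = byte 1 bit 6; 10 bits remain
Read 4: bits[14:15] width=1 -> value=0 (bin 0); offset now 15 = byte 1 bit 7; 9 bits remain
Read 5: bits[15:17] width=2 -> value=1 (bin 01); offset now 17 = byte 2 bit 1; 7 bits remain

Answer: value=6 offset=4
value=0 offset=5
value=443 offset=14
value=0 offset=15
value=1 offset=17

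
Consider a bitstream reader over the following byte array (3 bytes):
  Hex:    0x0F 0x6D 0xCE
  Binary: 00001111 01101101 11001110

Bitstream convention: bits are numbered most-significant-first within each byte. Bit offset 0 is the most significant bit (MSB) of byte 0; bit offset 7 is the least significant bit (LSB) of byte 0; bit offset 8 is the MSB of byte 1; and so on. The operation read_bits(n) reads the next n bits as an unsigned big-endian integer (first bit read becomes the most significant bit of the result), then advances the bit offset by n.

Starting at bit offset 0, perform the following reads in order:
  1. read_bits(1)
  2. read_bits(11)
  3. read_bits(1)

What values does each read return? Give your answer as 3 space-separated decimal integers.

Read 1: bits[0:1] width=1 -> value=0 (bin 0); offset now 1 = byte 0 bit 1; 23 bits remain
Read 2: bits[1:12] width=11 -> value=246 (bin 00011110110); offset now 12 = byte 1 bit 4; 12 bits remain
Read 3: bits[12:13] width=1 -> value=1 (bin 1); offset now 13 = byte 1 bit 5; 11 bits remain

Answer: 0 246 1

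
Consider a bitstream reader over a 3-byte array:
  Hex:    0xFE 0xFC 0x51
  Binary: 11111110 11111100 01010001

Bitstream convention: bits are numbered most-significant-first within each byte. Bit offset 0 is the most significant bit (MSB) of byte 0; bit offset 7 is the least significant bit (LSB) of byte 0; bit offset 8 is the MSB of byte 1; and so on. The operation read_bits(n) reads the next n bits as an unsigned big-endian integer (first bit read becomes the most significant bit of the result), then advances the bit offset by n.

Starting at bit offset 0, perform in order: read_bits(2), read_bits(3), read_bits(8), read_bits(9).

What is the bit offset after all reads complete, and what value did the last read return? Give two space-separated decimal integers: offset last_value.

Read 1: bits[0:2] width=2 -> value=3 (bin 11); offset now 2 = byte 0 bit 2; 22 bits remain
Read 2: bits[2:5] width=3 -> value=7 (bin 111); offset now 5 = byte 0 bit 5; 19 bits remain
Read 3: bits[5:13] width=8 -> value=223 (bin 11011111); offset now 13 = byte 1 bit 5; 11 bits remain
Read 4: bits[13:22] width=9 -> value=276 (bin 100010100); offset now 22 = byte 2 bit 6; 2 bits remain

Answer: 22 276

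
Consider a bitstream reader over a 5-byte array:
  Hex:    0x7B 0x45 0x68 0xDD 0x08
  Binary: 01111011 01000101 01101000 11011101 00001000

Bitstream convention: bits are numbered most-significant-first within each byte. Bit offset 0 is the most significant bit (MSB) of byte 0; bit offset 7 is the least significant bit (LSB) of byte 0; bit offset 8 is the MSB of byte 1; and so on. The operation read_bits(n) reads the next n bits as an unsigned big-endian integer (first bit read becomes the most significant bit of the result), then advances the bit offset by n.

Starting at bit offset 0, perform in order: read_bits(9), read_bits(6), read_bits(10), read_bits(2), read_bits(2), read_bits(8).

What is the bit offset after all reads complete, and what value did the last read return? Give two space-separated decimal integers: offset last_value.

Read 1: bits[0:9] width=9 -> value=246 (bin 011110110); offset now 9 = byte 1 bit 1; 31 bits remain
Read 2: bits[9:15] width=6 -> value=34 (bin 100010); offset now 15 = byte 1 bit 7; 25 bits remain
Read 3: bits[15:25] width=10 -> value=721 (bin 1011010001); offset now 25 = byte 3 bit 1; 15 bits remain
Read 4: bits[25:27] width=2 -> value=2 (bin 10); offset now 27 = byte 3 bit 3; 13 bits remain
Read 5: bits[27:29] width=2 -> value=3 (bin 11); offset now 29 = byte 3 bit 5; 11 bits remain
Read 6: bits[29:37] width=8 -> value=161 (bin 10100001); offset now 37 = byte 4 bit 5; 3 bits remain

Answer: 37 161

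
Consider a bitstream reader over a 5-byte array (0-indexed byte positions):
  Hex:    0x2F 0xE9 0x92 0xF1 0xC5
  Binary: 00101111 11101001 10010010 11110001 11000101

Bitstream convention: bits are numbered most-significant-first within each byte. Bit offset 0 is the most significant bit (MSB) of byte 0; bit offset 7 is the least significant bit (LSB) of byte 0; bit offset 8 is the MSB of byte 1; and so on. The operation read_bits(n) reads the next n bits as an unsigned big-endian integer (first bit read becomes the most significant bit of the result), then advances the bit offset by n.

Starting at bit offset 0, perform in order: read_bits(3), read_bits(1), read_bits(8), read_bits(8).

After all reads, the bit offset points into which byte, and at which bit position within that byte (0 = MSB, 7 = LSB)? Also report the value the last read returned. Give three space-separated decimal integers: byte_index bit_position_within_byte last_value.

Answer: 2 4 153

Derivation:
Read 1: bits[0:3] width=3 -> value=1 (bin 001); offset now 3 = byte 0 bit 3; 37 bits remain
Read 2: bits[3:4] width=1 -> value=0 (bin 0); offset now 4 = byte 0 bit 4; 36 bits remain
Read 3: bits[4:12] width=8 -> value=254 (bin 11111110); offset now 12 = byte 1 bit 4; 28 bits remain
Read 4: bits[12:20] width=8 -> value=153 (bin 10011001); offset now 20 = byte 2 bit 4; 20 bits remain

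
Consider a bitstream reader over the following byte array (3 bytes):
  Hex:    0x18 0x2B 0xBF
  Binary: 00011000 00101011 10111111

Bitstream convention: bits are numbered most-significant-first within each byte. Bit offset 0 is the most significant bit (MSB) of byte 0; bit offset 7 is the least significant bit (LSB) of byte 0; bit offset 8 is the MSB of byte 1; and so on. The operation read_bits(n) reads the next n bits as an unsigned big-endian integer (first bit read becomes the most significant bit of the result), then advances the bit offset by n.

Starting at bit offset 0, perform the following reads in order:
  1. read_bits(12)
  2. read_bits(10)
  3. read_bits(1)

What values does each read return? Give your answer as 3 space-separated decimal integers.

Read 1: bits[0:12] width=12 -> value=386 (bin 000110000010); offset now 12 = byte 1 bit 4; 12 bits remain
Read 2: bits[12:22] width=10 -> value=751 (bin 1011101111); offset now 22 = byte 2 bit 6; 2 bits remain
Read 3: bits[22:23] width=1 -> value=1 (bin 1); offset now 23 = byte 2 bit 7; 1 bits remain

Answer: 386 751 1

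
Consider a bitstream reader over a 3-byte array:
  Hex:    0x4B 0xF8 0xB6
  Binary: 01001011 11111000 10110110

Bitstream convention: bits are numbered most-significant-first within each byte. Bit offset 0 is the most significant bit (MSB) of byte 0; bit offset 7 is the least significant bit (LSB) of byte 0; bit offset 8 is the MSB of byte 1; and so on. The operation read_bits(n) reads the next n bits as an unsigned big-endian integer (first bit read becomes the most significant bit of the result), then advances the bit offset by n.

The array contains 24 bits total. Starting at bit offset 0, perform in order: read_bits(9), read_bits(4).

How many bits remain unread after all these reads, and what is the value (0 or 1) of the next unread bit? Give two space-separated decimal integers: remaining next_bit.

Read 1: bits[0:9] width=9 -> value=151 (bin 010010111); offset now 9 = byte 1 bit 1; 15 bits remain
Read 2: bits[9:13] width=4 -> value=15 (bin 1111); offset now 13 = byte 1 bit 5; 11 bits remain

Answer: 11 0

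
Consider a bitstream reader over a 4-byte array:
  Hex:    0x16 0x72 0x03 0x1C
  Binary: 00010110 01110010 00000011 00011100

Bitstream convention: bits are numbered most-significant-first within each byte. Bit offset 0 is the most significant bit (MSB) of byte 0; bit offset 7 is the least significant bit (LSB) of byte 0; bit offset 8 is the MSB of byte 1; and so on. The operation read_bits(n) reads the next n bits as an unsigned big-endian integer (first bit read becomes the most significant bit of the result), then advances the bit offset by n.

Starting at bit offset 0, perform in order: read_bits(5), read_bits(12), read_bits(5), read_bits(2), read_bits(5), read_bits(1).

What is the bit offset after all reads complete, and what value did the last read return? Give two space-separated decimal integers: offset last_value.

Read 1: bits[0:5] width=5 -> value=2 (bin 00010); offset now 5 = byte 0 bit 5; 27 bits remain
Read 2: bits[5:17] width=12 -> value=3300 (bin 110011100100); offset now 17 = byte 2 bit 1; 15 bits remain
Read 3: bits[17:22] width=5 -> value=0 (bin 00000); offset now 22 = byte 2 bit 6; 10 bits remain
Read 4: bits[22:24] width=2 -> value=3 (bin 11); offset now 24 = byte 3 bit 0; 8 bits remain
Read 5: bits[24:29] width=5 -> value=3 (bin 00011); offset now 29 = byte 3 bit 5; 3 bits remain
Read 6: bits[29:30] width=1 -> value=1 (bin 1); offset now 30 = byte 3 bit 6; 2 bits remain

Answer: 30 1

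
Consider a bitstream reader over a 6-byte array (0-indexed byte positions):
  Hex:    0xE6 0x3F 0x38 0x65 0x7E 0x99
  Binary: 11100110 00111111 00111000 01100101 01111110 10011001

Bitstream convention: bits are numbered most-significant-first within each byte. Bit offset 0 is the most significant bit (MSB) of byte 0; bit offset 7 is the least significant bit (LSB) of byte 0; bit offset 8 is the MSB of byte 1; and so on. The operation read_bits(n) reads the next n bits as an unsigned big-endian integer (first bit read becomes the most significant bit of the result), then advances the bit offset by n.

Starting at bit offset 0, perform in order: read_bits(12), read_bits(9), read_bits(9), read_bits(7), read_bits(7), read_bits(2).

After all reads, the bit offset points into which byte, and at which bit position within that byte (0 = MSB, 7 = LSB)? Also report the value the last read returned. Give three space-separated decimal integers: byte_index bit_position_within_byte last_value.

Read 1: bits[0:12] width=12 -> value=3683 (bin 111001100011); offset now 12 = byte 1 bit 4; 36 bits remain
Read 2: bits[12:21] width=9 -> value=487 (bin 111100111); offset now 21 = byte 2 bit 5; 27 bits remain
Read 3: bits[21:30] width=9 -> value=25 (bin 000011001); offset now 30 = byte 3 bit 6; 18 bits remain
Read 4: bits[30:37] width=7 -> value=47 (bin 0101111); offset now 37 = byte 4 bit 5; 11 bits remain
Read 5: bits[37:44] width=7 -> value=105 (bin 1101001); offset now 44 = byte 5 bit 4; 4 bits remain
Read 6: bits[44:46] width=2 -> value=2 (bin 10); offset now 46 = byte 5 bit 6; 2 bits remain

Answer: 5 6 2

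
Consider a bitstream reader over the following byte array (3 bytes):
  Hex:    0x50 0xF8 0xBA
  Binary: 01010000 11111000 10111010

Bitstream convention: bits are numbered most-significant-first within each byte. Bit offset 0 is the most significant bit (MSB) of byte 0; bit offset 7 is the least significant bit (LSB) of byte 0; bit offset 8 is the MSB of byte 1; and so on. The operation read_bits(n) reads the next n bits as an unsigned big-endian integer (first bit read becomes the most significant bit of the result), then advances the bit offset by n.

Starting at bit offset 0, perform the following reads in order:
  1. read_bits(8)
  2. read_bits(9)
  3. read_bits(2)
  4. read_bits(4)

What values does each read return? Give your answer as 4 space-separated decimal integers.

Answer: 80 497 1 13

Derivation:
Read 1: bits[0:8] width=8 -> value=80 (bin 01010000); offset now 8 = byte 1 bit 0; 16 bits remain
Read 2: bits[8:17] width=9 -> value=497 (bin 111110001); offset now 17 = byte 2 bit 1; 7 bits remain
Read 3: bits[17:19] width=2 -> value=1 (bin 01); offset now 19 = byte 2 bit 3; 5 bits remain
Read 4: bits[19:23] width=4 -> value=13 (bin 1101); offset now 23 = byte 2 bit 7; 1 bits remain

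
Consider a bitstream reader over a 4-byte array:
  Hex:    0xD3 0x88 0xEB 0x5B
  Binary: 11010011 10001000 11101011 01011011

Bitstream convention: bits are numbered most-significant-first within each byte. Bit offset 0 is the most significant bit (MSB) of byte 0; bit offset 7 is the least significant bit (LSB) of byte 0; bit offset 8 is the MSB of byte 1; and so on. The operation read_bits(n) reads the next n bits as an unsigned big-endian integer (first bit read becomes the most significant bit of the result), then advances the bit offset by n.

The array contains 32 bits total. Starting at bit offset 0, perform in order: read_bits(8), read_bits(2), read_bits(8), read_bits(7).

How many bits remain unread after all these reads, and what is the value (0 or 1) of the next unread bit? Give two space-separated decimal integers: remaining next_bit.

Read 1: bits[0:8] width=8 -> value=211 (bin 11010011); offset now 8 = byte 1 bit 0; 24 bits remain
Read 2: bits[8:10] width=2 -> value=2 (bin 10); offset now 10 = byte 1 bit 2; 22 bits remain
Read 3: bits[10:18] width=8 -> value=35 (bin 00100011); offset now 18 = byte 2 bit 2; 14 bits remain
Read 4: bits[18:25] width=7 -> value=86 (bin 1010110); offset now 25 = byte 3 bit 1; 7 bits remain

Answer: 7 1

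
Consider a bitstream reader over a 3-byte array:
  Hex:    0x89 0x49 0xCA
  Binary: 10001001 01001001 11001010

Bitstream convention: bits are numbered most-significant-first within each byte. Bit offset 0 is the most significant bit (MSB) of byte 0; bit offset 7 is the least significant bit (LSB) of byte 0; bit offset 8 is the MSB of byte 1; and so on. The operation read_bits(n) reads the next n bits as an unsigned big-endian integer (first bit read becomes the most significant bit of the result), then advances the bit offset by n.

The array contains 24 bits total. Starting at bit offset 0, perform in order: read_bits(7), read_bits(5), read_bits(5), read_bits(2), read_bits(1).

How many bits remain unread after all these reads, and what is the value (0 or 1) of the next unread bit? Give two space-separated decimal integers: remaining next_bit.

Read 1: bits[0:7] width=7 -> value=68 (bin 1000100); offset now 7 = byte 0 bit 7; 17 bits remain
Read 2: bits[7:12] width=5 -> value=20 (bin 10100); offset now 12 = byte 1 bit 4; 12 bits remain
Read 3: bits[12:17] width=5 -> value=19 (bin 10011); offset now 17 = byte 2 bit 1; 7 bits remain
Read 4: bits[17:19] width=2 -> value=2 (bin 10); offset now 19 = byte 2 bit 3; 5 bits remain
Read 5: bits[19:20] width=1 -> value=0 (bin 0); offset now 20 = byte 2 bit 4; 4 bits remain

Answer: 4 1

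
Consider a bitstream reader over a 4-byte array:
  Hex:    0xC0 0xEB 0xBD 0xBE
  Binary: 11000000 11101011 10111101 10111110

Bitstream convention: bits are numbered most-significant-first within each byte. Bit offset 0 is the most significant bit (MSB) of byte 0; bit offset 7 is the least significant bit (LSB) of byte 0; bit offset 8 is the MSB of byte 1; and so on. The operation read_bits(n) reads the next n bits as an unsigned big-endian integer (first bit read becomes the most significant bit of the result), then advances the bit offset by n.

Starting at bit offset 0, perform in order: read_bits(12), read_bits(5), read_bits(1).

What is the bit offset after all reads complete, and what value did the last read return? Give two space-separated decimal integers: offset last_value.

Answer: 18 0

Derivation:
Read 1: bits[0:12] width=12 -> value=3086 (bin 110000001110); offset now 12 = byte 1 bit 4; 20 bits remain
Read 2: bits[12:17] width=5 -> value=23 (bin 10111); offset now 17 = byte 2 bit 1; 15 bits remain
Read 3: bits[17:18] width=1 -> value=0 (bin 0); offset now 18 = byte 2 bit 2; 14 bits remain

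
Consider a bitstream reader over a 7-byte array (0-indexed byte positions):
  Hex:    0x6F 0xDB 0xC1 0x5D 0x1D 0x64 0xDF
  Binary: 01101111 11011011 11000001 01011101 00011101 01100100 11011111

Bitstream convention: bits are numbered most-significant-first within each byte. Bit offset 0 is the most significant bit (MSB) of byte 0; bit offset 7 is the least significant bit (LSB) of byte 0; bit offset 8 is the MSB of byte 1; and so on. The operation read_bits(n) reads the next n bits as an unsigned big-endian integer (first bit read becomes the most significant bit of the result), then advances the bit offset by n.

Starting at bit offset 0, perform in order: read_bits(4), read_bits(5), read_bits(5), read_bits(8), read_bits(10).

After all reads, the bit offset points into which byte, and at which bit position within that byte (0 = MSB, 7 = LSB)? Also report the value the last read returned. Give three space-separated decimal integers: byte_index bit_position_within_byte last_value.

Answer: 4 0 349

Derivation:
Read 1: bits[0:4] width=4 -> value=6 (bin 0110); offset now 4 = byte 0 bit 4; 52 bits remain
Read 2: bits[4:9] width=5 -> value=31 (bin 11111); offset now 9 = byte 1 bit 1; 47 bits remain
Read 3: bits[9:14] width=5 -> value=22 (bin 10110); offset now 14 = byte 1 bit 6; 42 bits remain
Read 4: bits[14:22] width=8 -> value=240 (bin 11110000); offset now 22 = byte 2 bit 6; 34 bits remain
Read 5: bits[22:32] width=10 -> value=349 (bin 0101011101); offset now 32 = byte 4 bit 0; 24 bits remain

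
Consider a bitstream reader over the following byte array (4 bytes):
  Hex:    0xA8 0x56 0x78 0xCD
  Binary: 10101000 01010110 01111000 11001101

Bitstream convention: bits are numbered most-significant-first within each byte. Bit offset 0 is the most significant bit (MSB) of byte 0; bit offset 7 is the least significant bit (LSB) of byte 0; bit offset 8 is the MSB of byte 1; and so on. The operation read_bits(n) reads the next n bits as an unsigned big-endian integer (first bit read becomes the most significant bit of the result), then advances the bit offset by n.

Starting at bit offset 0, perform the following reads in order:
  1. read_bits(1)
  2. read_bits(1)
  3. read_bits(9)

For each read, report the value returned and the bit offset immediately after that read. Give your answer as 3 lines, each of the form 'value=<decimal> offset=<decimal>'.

Read 1: bits[0:1] width=1 -> value=1 (bin 1); offset now 1 = byte 0 bit 1; 31 bits remain
Read 2: bits[1:2] width=1 -> value=0 (bin 0); offset now 2 = byte 0 bit 2; 30 bits remain
Read 3: bits[2:11] width=9 -> value=322 (bin 101000010); offset now 11 = byte 1 bit 3; 21 bits remain

Answer: value=1 offset=1
value=0 offset=2
value=322 offset=11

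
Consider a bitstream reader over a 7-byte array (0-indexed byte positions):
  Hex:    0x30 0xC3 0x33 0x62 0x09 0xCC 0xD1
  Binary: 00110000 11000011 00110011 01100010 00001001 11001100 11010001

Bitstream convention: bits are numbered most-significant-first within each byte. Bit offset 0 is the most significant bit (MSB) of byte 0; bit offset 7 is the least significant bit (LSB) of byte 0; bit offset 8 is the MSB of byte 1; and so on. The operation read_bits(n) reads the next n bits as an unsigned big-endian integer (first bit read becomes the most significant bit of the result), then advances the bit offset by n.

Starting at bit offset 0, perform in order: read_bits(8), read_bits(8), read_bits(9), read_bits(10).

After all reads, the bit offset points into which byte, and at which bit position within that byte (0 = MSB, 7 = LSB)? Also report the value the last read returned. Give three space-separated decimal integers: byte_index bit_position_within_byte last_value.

Answer: 4 3 784

Derivation:
Read 1: bits[0:8] width=8 -> value=48 (bin 00110000); offset now 8 = byte 1 bit 0; 48 bits remain
Read 2: bits[8:16] width=8 -> value=195 (bin 11000011); offset now 16 = byte 2 bit 0; 40 bits remain
Read 3: bits[16:25] width=9 -> value=102 (bin 001100110); offset now 25 = byte 3 bit 1; 31 bits remain
Read 4: bits[25:35] width=10 -> value=784 (bin 1100010000); offset now 35 = byte 4 bit 3; 21 bits remain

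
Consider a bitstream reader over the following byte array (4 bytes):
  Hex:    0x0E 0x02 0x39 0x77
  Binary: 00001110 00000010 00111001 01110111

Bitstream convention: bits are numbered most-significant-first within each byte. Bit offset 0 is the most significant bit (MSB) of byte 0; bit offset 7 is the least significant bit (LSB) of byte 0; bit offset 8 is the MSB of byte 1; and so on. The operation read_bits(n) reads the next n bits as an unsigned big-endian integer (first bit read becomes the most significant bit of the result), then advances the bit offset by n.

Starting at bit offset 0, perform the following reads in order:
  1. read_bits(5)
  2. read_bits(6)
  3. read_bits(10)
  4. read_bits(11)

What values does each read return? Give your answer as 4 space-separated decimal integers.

Answer: 1 48 71 375

Derivation:
Read 1: bits[0:5] width=5 -> value=1 (bin 00001); offset now 5 = byte 0 bit 5; 27 bits remain
Read 2: bits[5:11] width=6 -> value=48 (bin 110000); offset now 11 = byte 1 bit 3; 21 bits remain
Read 3: bits[11:21] width=10 -> value=71 (bin 0001000111); offset now 21 = byte 2 bit 5; 11 bits remain
Read 4: bits[21:32] width=11 -> value=375 (bin 00101110111); offset now 32 = byte 4 bit 0; 0 bits remain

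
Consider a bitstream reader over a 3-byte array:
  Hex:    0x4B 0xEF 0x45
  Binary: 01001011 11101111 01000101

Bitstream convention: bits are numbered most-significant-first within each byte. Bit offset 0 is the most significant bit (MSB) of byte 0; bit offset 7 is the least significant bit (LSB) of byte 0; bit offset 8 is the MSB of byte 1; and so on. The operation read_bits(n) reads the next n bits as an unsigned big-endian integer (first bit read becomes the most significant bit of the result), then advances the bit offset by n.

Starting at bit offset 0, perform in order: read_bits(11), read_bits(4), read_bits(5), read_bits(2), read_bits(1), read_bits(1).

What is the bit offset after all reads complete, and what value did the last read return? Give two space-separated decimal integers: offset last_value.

Answer: 24 1

Derivation:
Read 1: bits[0:11] width=11 -> value=607 (bin 01001011111); offset now 11 = byte 1 bit 3; 13 bits remain
Read 2: bits[11:15] width=4 -> value=7 (bin 0111); offset now 15 = byte 1 bit 7; 9 bits remain
Read 3: bits[15:20] width=5 -> value=20 (bin 10100); offset now 20 = byte 2 bit 4; 4 bits remain
Read 4: bits[20:22] width=2 -> value=1 (bin 01); offset now 22 = byte 2 bit 6; 2 bits remain
Read 5: bits[22:23] width=1 -> value=0 (bin 0); offset now 23 = byte 2 bit 7; 1 bits remain
Read 6: bits[23:24] width=1 -> value=1 (bin 1); offset now 24 = byte 3 bit 0; 0 bits remain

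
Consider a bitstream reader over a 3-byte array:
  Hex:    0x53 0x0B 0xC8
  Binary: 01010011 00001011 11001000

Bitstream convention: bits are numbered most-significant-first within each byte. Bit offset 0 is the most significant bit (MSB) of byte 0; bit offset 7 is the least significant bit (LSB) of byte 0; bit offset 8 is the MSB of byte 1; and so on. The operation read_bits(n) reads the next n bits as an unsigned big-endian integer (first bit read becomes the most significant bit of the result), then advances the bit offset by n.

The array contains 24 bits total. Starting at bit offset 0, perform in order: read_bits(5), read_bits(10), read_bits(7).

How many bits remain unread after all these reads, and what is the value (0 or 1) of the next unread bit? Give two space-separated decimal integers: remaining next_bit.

Read 1: bits[0:5] width=5 -> value=10 (bin 01010); offset now 5 = byte 0 bit 5; 19 bits remain
Read 2: bits[5:15] width=10 -> value=389 (bin 0110000101); offset now 15 = byte 1 bit 7; 9 bits remain
Read 3: bits[15:22] width=7 -> value=114 (bin 1110010); offset now 22 = byte 2 bit 6; 2 bits remain

Answer: 2 0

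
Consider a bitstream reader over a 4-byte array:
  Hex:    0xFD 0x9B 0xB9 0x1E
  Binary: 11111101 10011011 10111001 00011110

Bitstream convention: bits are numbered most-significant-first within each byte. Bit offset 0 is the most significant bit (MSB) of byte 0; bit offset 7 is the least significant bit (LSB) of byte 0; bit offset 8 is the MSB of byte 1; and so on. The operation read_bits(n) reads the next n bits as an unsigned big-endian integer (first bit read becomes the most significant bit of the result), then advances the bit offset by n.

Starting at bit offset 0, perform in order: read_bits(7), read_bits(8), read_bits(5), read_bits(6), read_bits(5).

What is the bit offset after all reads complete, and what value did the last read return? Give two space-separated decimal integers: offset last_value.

Answer: 31 15

Derivation:
Read 1: bits[0:7] width=7 -> value=126 (bin 1111110); offset now 7 = byte 0 bit 7; 25 bits remain
Read 2: bits[7:15] width=8 -> value=205 (bin 11001101); offset now 15 = byte 1 bit 7; 17 bits remain
Read 3: bits[15:20] width=5 -> value=27 (bin 11011); offset now 20 = byte 2 bit 4; 12 bits remain
Read 4: bits[20:26] width=6 -> value=36 (bin 100100); offset now 26 = byte 3 bit 2; 6 bits remain
Read 5: bits[26:31] width=5 -> value=15 (bin 01111); offset now 31 = byte 3 bit 7; 1 bits remain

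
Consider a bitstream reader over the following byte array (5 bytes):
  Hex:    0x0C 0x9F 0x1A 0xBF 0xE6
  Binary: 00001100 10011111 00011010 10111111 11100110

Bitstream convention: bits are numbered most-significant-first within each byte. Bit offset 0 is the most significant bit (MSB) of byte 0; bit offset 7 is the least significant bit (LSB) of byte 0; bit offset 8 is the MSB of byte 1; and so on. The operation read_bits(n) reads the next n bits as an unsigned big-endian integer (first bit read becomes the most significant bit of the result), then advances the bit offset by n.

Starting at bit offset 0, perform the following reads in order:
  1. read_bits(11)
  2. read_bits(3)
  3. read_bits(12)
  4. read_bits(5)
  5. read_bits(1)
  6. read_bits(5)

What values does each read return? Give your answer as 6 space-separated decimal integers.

Read 1: bits[0:11] width=11 -> value=100 (bin 00001100100); offset now 11 = byte 1 bit 3; 29 bits remain
Read 2: bits[11:14] width=3 -> value=7 (bin 111); offset now 14 = byte 1 bit 6; 26 bits remain
Read 3: bits[14:26] width=12 -> value=3178 (bin 110001101010); offset now 26 = byte 3 bit 2; 14 bits remain
Read 4: bits[26:31] width=5 -> value=31 (bin 11111); offset now 31 = byte 3 bit 7; 9 bits remain
Read 5: bits[31:32] width=1 -> value=1 (bin 1); offset now 32 = byte 4 bit 0; 8 bits remain
Read 6: bits[32:37] width=5 -> value=28 (bin 11100); offset now 37 = byte 4 bit 5; 3 bits remain

Answer: 100 7 3178 31 1 28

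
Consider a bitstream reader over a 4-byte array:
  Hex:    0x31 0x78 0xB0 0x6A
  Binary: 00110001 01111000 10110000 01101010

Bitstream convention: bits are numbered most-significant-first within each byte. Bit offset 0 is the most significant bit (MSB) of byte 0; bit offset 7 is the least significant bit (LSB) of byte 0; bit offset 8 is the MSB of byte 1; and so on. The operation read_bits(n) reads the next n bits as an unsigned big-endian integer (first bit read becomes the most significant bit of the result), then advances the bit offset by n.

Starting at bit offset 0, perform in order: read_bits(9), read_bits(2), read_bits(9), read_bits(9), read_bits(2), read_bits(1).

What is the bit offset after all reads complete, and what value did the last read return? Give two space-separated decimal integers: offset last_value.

Read 1: bits[0:9] width=9 -> value=98 (bin 001100010); offset now 9 = byte 1 bit 1; 23 bits remain
Read 2: bits[9:11] width=2 -> value=3 (bin 11); offset now 11 = byte 1 bit 3; 21 bits remain
Read 3: bits[11:20] width=9 -> value=395 (bin 110001011); offset now 20 = byte 2 bit 4; 12 bits remain
Read 4: bits[20:29] width=9 -> value=13 (bin 000001101); offset now 29 = byte 3 bit 5; 3 bits remain
Read 5: bits[29:31] width=2 -> value=1 (bin 01); offset now 31 = byte 3 bit 7; 1 bits remain
Read 6: bits[31:32] width=1 -> value=0 (bin 0); offset now 32 = byte 4 bit 0; 0 bits remain

Answer: 32 0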